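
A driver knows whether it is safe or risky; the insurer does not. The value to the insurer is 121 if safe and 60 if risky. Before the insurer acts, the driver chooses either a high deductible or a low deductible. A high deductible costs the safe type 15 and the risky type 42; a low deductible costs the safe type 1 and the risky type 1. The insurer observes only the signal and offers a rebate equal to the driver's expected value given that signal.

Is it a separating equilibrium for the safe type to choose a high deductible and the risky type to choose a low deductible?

If types separate, high deductible earns payment 121 and low deductible earns 60.
Safe: high deductible gives 121 − 15 = 106; low deductible gives 60 − 1 = 59. No deviation. ✓
Risky: low deductible gives 60 − 1 = 59; high deductible gives 121 − 42 = 79. Would deviate. ✗

No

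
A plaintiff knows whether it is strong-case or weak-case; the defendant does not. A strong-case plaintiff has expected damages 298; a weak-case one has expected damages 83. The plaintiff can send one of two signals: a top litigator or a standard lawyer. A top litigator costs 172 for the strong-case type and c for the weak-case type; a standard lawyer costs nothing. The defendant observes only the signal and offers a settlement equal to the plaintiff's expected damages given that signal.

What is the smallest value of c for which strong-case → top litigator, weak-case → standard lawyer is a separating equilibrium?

Under separation: top litigator → strong-case (pays 298); standard lawyer → weak-case (pays 83).
Strong-case: 298 − 172 = 126 ≥ 83 − 0 = 83. Holds regardless of c. ✓
Weak-case: 83 − 0 ≥ 298 − c, so c ≥ 298 − 83 = 215.

215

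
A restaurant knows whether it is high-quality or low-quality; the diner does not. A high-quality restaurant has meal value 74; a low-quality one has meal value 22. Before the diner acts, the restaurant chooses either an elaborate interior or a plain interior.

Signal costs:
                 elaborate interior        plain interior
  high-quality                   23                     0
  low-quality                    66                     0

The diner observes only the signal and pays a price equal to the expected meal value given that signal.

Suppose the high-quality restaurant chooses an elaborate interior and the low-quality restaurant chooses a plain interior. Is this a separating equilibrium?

Yes

Under separation the diner infers type exactly: elaborate interior → high-quality (pays 74), plain interior → low-quality (pays 22).
High-quality: elaborate interior gives 74 − 23 = 51; plain interior gives 22 − 0 = 22. No deviation. ✓
Low-quality: plain interior gives 22 − 0 = 22; elaborate interior gives 74 − 66 = 8. No deviation. ✓
Both incentive constraints hold.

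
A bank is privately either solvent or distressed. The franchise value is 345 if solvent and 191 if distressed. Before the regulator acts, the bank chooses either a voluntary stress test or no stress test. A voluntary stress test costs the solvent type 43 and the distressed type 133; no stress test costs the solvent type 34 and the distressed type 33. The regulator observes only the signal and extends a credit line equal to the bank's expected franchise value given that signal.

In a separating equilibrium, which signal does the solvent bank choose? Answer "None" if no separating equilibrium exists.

None

Try solvent → stress test, distressed → no stress test:
  Under separation the regulator infers type exactly: stress test → solvent (pays 345), no stress test → distressed (pays 191).
  Solvent: stress test gives 345 − 43 = 302; no stress test gives 191 − 34 = 157. No deviation. ✓
  Distressed: no stress test gives 191 − 33 = 158; stress test gives 345 − 133 = 212. Would deviate. ✗
Try solvent → no stress test, distressed → stress test:
  Under separation the regulator infers type exactly: no stress test → solvent (pays 345), stress test → distressed (pays 191).
  Solvent: no stress test gives 345 − 34 = 311; stress test gives 191 − 43 = 148. No deviation. ✓
  Distressed: stress test gives 191 − 133 = 58; no stress test gives 345 − 33 = 312. Would deviate. ✗
Neither assignment is incentive-compatible.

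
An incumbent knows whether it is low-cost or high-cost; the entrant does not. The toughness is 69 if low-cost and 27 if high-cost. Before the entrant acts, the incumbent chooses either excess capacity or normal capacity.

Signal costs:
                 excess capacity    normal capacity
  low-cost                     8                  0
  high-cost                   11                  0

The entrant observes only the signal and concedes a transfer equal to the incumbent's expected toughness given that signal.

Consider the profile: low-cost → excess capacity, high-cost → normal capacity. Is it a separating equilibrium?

Under separation the entrant infers type exactly: excess capacity → low-cost (pays 69), normal capacity → high-cost (pays 27).
Low-cost: excess capacity gives 69 − 8 = 61; normal capacity gives 27 − 0 = 27. No deviation. ✓
High-cost: normal capacity gives 27 − 0 = 27; excess capacity gives 69 − 11 = 58. Would deviate. ✗

No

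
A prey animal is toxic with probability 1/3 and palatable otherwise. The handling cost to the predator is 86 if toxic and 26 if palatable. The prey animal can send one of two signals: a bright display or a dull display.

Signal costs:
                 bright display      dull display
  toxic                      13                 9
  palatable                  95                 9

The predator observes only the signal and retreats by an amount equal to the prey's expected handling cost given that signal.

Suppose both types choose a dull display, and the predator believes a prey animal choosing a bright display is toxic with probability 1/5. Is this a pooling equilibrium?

Yes

At the pooled signal (dull display) the predator holds the prior 1/3 and pays 1/3·86 + 2/3·26 = 46. Off-path (bright display) belief 1/5 gives 1/5·86 + 4/5·26 = 38.
Toxic: dull display gives 46 − 9 = 37; bright display gives 38 − 13 = 25. Stays. ✓
Palatable: dull display gives 46 − 9 = 37; bright display gives 38 − 95 = -57. Stays. ✓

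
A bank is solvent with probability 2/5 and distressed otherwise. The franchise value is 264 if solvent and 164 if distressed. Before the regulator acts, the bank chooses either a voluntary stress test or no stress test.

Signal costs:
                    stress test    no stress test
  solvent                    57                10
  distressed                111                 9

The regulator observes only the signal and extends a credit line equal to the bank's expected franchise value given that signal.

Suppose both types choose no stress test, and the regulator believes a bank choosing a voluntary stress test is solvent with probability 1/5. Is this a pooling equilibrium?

Yes

At the pooled signal (no stress test) the regulator holds the prior 2/5 and pays 2/5·264 + 3/5·164 = 204. Off-path (stress test) belief 1/5 gives 1/5·264 + 4/5·164 = 184.
Solvent: no stress test gives 204 − 10 = 194; stress test gives 184 − 57 = 127. Stays. ✓
Distressed: no stress test gives 204 − 9 = 195; stress test gives 184 − 111 = 73. Stays. ✓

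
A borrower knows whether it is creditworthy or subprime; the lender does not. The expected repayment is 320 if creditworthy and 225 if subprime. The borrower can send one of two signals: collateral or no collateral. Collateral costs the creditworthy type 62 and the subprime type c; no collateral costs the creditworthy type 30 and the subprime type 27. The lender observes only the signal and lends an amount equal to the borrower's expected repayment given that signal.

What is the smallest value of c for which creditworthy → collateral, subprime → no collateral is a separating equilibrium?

122

Under separation: collateral → creditworthy (pays 320); no collateral → subprime (pays 225).
Creditworthy: 320 − 62 = 258 ≥ 225 − 30 = 195. Holds regardless of c. ✓
Subprime: 225 − 27 ≥ 320 − c, so c ≥ 320 − 198 = 122.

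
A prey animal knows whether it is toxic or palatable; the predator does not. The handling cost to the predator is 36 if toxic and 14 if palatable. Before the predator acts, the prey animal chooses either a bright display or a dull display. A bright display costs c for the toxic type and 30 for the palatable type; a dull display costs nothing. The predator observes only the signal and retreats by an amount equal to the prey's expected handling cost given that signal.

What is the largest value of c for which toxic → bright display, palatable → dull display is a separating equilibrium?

22

Under separation: bright display → toxic (pays 36); dull display → palatable (pays 14).
Palatable: 14 − 0 = 14 ≥ 36 − 30 = 6. Holds regardless of c. ✓
Toxic: 36 − c ≥ 14 − 0, so c ≤ 36 − 14 = 22.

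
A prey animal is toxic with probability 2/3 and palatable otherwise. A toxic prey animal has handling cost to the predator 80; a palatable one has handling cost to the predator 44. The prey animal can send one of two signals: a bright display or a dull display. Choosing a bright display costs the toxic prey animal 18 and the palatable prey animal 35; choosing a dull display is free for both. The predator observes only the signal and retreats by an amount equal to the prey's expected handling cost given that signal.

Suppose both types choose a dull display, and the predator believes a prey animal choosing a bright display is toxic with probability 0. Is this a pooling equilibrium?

Yes

On the equilibrium path (dull display) the predator holds the prior 2/3 and pays 2/3·80 + 1/3·44 = 68. Off-path (bright display) belief 0 gives 0·80 + 1·44 = 44.
Toxic: dull display gives 68 − 0 = 68; bright display gives 44 − 18 = 26. Stays. ✓
Palatable: dull display gives 68 − 0 = 68; bright display gives 44 − 35 = 9. Stays. ✓
Beliefs are Bayes-consistent on-path and both types best-respond.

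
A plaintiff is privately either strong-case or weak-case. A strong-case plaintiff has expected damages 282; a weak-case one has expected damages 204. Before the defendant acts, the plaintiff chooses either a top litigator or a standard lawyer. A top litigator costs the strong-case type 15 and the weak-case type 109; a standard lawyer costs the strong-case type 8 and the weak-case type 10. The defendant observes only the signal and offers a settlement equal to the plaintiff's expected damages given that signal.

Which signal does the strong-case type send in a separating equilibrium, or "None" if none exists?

Try strong-case → top litigator, weak-case → standard lawyer:
  If types separate, top litigator earns payment 282 and standard lawyer earns 204.
  Strong-case: top litigator gives 282 − 15 = 267; standard lawyer gives 204 − 8 = 196. No deviation. ✓
  Weak-case: standard lawyer gives 204 − 10 = 194; top litigator gives 282 − 109 = 173. No deviation. ✓
Both hold — the strong-case type sends top litigator.

top litigator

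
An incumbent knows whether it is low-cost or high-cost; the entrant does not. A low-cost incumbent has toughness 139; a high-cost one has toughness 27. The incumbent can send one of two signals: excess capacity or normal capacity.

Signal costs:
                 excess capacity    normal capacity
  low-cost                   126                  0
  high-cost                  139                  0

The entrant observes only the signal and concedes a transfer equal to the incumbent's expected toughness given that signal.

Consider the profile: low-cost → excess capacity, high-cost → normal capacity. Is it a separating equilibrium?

If types separate, excess capacity earns payment 139 and normal capacity earns 27.
Low-cost: excess capacity gives 139 − 126 = 13; normal capacity gives 27 − 0 = 27. Would deviate. ✗
High-cost: normal capacity gives 27 − 0 = 27; excess capacity gives 139 − 139 = 0. No deviation. ✓

No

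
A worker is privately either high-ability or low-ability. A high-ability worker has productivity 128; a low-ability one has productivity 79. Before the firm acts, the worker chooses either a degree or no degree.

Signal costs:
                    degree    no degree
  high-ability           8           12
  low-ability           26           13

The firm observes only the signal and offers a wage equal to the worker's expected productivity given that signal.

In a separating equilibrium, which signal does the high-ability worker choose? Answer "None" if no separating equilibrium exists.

Try high-ability → degree, low-ability → no degree:
  If types separate, degree earns payment 128 and no degree earns 79.
  High-ability: degree gives 128 − 8 = 120; no degree gives 79 − 12 = 67. No deviation. ✓
  Low-ability: no degree gives 79 − 13 = 66; degree gives 128 − 26 = 102. Would deviate. ✗
Try high-ability → no degree, low-ability → degree:
  If types separate, no degree earns payment 128 and degree earns 79.
  High-ability: no degree gives 128 − 12 = 116; degree gives 79 − 8 = 71. No deviation. ✓
  Low-ability: degree gives 79 − 26 = 53; no degree gives 128 − 13 = 115. Would deviate. ✗
Neither assignment is incentive-compatible.

None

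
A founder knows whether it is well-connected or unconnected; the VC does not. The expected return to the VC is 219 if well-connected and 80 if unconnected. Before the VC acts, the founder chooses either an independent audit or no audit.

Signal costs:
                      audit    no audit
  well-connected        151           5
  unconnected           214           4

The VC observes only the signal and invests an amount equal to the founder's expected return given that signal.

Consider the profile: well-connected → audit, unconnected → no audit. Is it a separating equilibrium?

No

Under separation the VC infers type exactly: audit → well-connected (pays 219), no audit → unconnected (pays 80).
Well-connected: audit gives 219 − 151 = 68; no audit gives 80 − 5 = 75. Would deviate. ✗
Unconnected: no audit gives 80 − 4 = 76; audit gives 219 − 214 = 5. No deviation. ✓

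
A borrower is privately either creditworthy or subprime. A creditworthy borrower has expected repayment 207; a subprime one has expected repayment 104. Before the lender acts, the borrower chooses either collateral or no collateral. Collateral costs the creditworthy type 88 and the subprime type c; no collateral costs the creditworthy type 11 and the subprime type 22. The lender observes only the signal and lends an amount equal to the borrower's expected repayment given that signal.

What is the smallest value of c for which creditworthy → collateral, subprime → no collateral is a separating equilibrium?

Under separation: collateral → creditworthy (pays 207); no collateral → subprime (pays 104).
Creditworthy: 207 − 88 = 119 ≥ 104 − 11 = 93. Holds regardless of c. ✓
Subprime: 104 − 22 ≥ 207 − c, so c ≥ 207 − 82 = 125.

125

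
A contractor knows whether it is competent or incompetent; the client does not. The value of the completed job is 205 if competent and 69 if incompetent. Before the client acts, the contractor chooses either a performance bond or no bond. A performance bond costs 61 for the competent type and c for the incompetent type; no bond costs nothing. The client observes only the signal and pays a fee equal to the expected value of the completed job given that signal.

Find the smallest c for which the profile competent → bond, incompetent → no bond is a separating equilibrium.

Under separation: bond → competent (pays 205); no bond → incompetent (pays 69).
Competent: 205 − 61 = 144 ≥ 69 − 0 = 69. Holds regardless of c. ✓
Incompetent: 69 − 0 ≥ 205 − c, so c ≥ 205 − 69 = 136.

136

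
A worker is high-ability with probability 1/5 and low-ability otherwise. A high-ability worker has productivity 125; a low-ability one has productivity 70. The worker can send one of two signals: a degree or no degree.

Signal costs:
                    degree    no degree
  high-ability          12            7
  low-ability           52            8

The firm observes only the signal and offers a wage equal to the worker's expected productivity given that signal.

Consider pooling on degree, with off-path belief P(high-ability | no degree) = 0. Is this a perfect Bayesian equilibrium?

No

At the pooled signal (degree) the firm holds the prior 1/5 and pays 1/5·125 + 4/5·70 = 81. Off-path (no degree) belief 0 gives 0·125 + 1·70 = 70.
High-ability: degree gives 81 − 12 = 69; no degree gives 70 − 7 = 63. Stays. ✓
Low-ability: degree gives 81 − 52 = 29; no degree gives 70 − 8 = 62. Deviates. ✗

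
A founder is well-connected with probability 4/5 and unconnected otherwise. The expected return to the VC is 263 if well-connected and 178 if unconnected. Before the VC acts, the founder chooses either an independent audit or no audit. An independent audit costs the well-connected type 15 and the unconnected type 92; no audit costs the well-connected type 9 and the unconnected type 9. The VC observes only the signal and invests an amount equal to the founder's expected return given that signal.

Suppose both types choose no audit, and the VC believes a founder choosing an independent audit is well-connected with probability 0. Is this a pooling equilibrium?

At the pooled signal (no audit) the VC holds the prior 4/5 and pays 4/5·263 + 1/5·178 = 246. Off-path (audit) belief 0 gives 0·263 + 1·178 = 178.
Well-connected: no audit gives 246 − 9 = 237; audit gives 178 − 15 = 163. Stays. ✓
Unconnected: no audit gives 246 − 9 = 237; audit gives 178 − 92 = 86. Stays. ✓

Yes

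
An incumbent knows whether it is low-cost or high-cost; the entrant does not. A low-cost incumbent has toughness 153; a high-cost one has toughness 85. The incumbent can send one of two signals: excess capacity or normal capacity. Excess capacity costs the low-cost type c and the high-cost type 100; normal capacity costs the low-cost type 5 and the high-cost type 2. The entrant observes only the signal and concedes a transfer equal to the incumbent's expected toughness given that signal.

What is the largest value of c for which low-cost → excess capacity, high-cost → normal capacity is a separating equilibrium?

Under separation: excess capacity → low-cost (pays 153); normal capacity → high-cost (pays 85).
High-cost: 85 − 2 = 83 ≥ 153 − 100 = 53. Holds regardless of c. ✓
Low-cost: 153 − c ≥ 85 − 5, so c ≤ 153 − 80 = 73.

73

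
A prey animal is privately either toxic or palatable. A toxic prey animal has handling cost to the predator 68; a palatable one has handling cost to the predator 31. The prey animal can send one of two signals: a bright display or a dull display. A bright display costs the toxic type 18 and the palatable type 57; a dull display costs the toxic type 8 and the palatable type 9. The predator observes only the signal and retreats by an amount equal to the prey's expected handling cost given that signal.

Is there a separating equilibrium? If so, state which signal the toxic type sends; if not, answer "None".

Try toxic → bright display, palatable → dull display:
  If types separate, bright display earns payment 68 and dull display earns 31.
  Toxic: bright display gives 68 − 18 = 50; dull display gives 31 − 8 = 23. No deviation. ✓
  Palatable: dull display gives 31 − 9 = 22; bright display gives 68 − 57 = 11. No deviation. ✓
Both hold — the toxic type sends bright display.

bright display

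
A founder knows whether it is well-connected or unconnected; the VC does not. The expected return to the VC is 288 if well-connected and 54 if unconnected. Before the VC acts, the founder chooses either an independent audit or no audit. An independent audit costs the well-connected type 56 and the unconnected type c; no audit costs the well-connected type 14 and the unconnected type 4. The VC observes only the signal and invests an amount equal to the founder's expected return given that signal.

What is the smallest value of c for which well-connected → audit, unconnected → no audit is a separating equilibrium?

238

Under separation: audit → well-connected (pays 288); no audit → unconnected (pays 54).
Well-connected: 288 − 56 = 232 ≥ 54 − 14 = 40. Holds regardless of c. ✓
Unconnected: 54 − 4 ≥ 288 − c, so c ≥ 288 − 50 = 238.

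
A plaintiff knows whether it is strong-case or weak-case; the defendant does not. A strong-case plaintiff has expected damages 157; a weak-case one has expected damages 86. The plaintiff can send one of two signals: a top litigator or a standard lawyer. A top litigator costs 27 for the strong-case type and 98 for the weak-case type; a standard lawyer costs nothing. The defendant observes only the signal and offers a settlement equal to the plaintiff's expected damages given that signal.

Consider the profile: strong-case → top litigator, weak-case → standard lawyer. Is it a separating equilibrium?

Under separation the defendant infers type exactly: top litigator → strong-case (pays 157), standard lawyer → weak-case (pays 86).
Strong-case: top litigator gives 157 − 27 = 130; standard lawyer gives 86 − 0 = 86. No deviation. ✓
Weak-case: standard lawyer gives 86 − 0 = 86; top litigator gives 157 − 98 = 59. No deviation. ✓
Both incentive constraints hold.

Yes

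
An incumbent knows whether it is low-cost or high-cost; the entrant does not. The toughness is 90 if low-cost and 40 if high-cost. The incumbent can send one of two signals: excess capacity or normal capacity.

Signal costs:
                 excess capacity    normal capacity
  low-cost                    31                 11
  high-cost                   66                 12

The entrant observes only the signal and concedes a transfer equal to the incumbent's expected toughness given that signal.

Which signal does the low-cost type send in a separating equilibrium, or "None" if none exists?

Try low-cost → excess capacity, high-cost → normal capacity:
  Under separation the entrant infers type exactly: excess capacity → low-cost (pays 90), normal capacity → high-cost (pays 40).
  Low-cost: excess capacity gives 90 − 31 = 59; normal capacity gives 40 − 11 = 29. No deviation. ✓
  High-cost: normal capacity gives 40 − 12 = 28; excess capacity gives 90 − 66 = 24. No deviation. ✓
Both hold — the low-cost type sends excess capacity.

excess capacity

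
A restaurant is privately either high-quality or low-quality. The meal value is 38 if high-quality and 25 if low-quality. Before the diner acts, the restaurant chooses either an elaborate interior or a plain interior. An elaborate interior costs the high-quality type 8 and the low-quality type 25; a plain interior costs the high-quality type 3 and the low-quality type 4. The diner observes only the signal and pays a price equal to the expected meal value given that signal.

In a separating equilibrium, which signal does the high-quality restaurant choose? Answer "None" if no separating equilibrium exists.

elaborate interior

Try high-quality → elaborate interior, low-quality → plain interior:
  Under separation the diner infers type exactly: elaborate interior → high-quality (pays 38), plain interior → low-quality (pays 25).
  High-quality: elaborate interior gives 38 − 8 = 30; plain interior gives 25 − 3 = 22. No deviation. ✓
  Low-quality: plain interior gives 25 − 4 = 21; elaborate interior gives 38 − 25 = 13. No deviation. ✓
Both hold — the high-quality type sends elaborate interior.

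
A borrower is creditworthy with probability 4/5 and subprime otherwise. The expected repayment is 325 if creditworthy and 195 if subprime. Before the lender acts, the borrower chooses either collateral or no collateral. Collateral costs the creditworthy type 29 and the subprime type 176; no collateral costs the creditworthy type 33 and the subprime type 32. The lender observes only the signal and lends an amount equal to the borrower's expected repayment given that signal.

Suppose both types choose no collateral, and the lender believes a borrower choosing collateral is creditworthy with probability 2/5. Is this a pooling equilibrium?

Yes

At the pooled signal (no collateral) the lender holds the prior 4/5 and pays 4/5·325 + 1/5·195 = 299. Off-path (collateral) belief 2/5 gives 2/5·325 + 3/5·195 = 247.
Creditworthy: no collateral gives 299 − 33 = 266; collateral gives 247 − 29 = 218. Stays. ✓
Subprime: no collateral gives 299 − 32 = 267; collateral gives 247 − 176 = 71. Stays. ✓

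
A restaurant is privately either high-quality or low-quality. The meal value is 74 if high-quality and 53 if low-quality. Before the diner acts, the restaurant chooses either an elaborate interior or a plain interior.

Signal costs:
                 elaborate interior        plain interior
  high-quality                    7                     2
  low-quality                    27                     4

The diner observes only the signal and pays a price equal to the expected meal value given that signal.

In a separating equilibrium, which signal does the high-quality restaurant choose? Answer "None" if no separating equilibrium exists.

Try high-quality → elaborate interior, low-quality → plain interior:
  If types separate, elaborate interior earns payment 74 and plain interior earns 53.
  High-quality: elaborate interior gives 74 − 7 = 67; plain interior gives 53 − 2 = 51. No deviation. ✓
  Low-quality: plain interior gives 53 − 4 = 49; elaborate interior gives 74 − 27 = 47. No deviation. ✓
Both hold — the high-quality type sends elaborate interior.

elaborate interior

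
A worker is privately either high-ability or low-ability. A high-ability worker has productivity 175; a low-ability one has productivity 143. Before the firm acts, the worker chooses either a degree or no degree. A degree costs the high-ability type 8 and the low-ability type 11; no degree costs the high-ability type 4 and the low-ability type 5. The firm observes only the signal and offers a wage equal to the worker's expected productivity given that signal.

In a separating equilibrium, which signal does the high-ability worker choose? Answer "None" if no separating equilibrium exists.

None

Try high-ability → degree, low-ability → no degree:
  Under separation the firm infers type exactly: degree → high-ability (pays 175), no degree → low-ability (pays 143).
  High-ability: degree gives 175 − 8 = 167; no degree gives 143 − 4 = 139. No deviation. ✓
  Low-ability: no degree gives 143 − 5 = 138; degree gives 175 − 11 = 164. Would deviate. ✗
Try high-ability → no degree, low-ability → degree:
  Under separation the firm infers type exactly: no degree → high-ability (pays 175), degree → low-ability (pays 143).
  High-ability: no degree gives 175 − 4 = 171; degree gives 143 − 8 = 135. No deviation. ✓
  Low-ability: degree gives 143 − 11 = 132; no degree gives 175 − 5 = 170. Would deviate. ✗
Neither assignment is incentive-compatible.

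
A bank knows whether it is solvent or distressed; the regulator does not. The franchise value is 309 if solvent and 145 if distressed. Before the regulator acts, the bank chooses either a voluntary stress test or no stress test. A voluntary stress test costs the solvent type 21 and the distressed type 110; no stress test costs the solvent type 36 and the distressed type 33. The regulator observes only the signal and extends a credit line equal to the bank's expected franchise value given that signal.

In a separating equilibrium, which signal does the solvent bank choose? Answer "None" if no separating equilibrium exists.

None

Try solvent → stress test, distressed → no stress test:
  If types separate, stress test earns payment 309 and no stress test earns 145.
  Solvent: stress test gives 309 − 21 = 288; no stress test gives 145 − 36 = 109. No deviation. ✓
  Distressed: no stress test gives 145 − 33 = 112; stress test gives 309 − 110 = 199. Would deviate. ✗
Try solvent → no stress test, distressed → stress test:
  If types separate, no stress test earns payment 309 and stress test earns 145.
  Solvent: no stress test gives 309 − 36 = 273; stress test gives 145 − 21 = 124. No deviation. ✓
  Distressed: stress test gives 145 − 110 = 35; no stress test gives 309 − 33 = 276. Would deviate. ✗
Neither assignment is incentive-compatible.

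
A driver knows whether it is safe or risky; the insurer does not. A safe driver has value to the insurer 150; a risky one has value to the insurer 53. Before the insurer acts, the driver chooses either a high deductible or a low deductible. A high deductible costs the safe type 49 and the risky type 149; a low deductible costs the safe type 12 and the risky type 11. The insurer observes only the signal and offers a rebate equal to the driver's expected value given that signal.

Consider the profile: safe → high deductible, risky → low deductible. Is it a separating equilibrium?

Yes

If types separate, high deductible earns payment 150 and low deductible earns 53.
Safe: high deductible gives 150 − 49 = 101; low deductible gives 53 − 12 = 41. No deviation. ✓
Risky: low deductible gives 53 − 11 = 42; high deductible gives 150 − 149 = 1. No deviation. ✓
Both incentive constraints hold.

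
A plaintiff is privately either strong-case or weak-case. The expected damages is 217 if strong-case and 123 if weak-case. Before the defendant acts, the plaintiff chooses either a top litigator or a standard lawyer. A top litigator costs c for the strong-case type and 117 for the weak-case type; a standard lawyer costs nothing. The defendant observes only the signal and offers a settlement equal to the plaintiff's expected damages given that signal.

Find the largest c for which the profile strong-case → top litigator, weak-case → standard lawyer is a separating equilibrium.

Under separation: top litigator → strong-case (pays 217); standard lawyer → weak-case (pays 123).
Weak-case: 123 − 0 = 123 ≥ 217 − 117 = 100. Holds regardless of c. ✓
Strong-case: 217 − c ≥ 123 − 0, so c ≤ 217 − 123 = 94.

94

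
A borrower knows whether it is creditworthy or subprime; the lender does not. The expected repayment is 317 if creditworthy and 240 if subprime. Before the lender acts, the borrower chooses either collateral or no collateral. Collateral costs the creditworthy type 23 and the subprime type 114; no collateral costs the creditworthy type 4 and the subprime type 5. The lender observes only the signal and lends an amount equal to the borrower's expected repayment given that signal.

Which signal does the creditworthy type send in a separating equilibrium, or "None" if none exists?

collateral

Try creditworthy → collateral, subprime → no collateral:
  If types separate, collateral earns payment 317 and no collateral earns 240.
  Creditworthy: collateral gives 317 − 23 = 294; no collateral gives 240 − 4 = 236. No deviation. ✓
  Subprime: no collateral gives 240 − 5 = 235; collateral gives 317 − 114 = 203. No deviation. ✓
Both hold — the creditworthy type sends collateral.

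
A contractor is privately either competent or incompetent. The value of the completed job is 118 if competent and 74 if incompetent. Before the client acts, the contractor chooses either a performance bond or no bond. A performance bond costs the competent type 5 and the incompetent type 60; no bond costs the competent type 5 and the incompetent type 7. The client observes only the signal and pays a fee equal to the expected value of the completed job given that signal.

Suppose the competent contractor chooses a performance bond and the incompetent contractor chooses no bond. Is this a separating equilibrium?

Yes

If types separate, bond earns payment 118 and no bond earns 74.
Competent: bond gives 118 − 5 = 113; no bond gives 74 − 5 = 69. No deviation. ✓
Incompetent: no bond gives 74 − 7 = 67; bond gives 118 − 60 = 58. No deviation. ✓
Both incentive constraints hold.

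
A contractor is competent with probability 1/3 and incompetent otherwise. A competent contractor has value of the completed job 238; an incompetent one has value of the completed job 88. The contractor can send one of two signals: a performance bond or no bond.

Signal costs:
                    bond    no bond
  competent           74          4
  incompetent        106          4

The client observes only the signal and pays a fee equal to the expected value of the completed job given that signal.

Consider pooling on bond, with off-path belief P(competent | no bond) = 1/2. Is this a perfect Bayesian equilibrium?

On the equilibrium path (bond) the client holds the prior 1/3 and pays 1/3·238 + 2/3·88 = 138. Off-path (no bond) belief 1/2 gives 1/2·238 + 1/2·88 = 163.
Competent: bond gives 138 − 74 = 64; no bond gives 163 − 4 = 159. Deviates. ✗
Incompetent: bond gives 138 − 106 = 32; no bond gives 163 − 4 = 159. Deviates. ✗

No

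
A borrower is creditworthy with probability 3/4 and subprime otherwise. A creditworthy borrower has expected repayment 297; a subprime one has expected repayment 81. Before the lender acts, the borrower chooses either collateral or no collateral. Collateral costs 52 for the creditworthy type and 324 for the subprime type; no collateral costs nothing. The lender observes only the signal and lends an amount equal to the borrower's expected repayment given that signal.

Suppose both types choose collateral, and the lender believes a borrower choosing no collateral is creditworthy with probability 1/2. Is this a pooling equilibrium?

At the pooled signal (collateral) the lender holds the prior 3/4 and pays 3/4·297 + 1/4·81 = 243. Off-path (no collateral) belief 1/2 gives 1/2·297 + 1/2·81 = 189.
Creditworthy: collateral gives 243 − 52 = 191; no collateral gives 189 − 0 = 189. Stays. ✓
Subprime: collateral gives 243 − 324 = -81; no collateral gives 189 − 0 = 189. Deviates. ✗

No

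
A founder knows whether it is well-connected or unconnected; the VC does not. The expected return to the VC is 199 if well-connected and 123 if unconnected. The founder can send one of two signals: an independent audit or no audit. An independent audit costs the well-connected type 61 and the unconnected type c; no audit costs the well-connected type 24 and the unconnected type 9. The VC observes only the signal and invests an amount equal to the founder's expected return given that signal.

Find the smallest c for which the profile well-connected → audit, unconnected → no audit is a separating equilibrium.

85

Under separation: audit → well-connected (pays 199); no audit → unconnected (pays 123).
Well-connected: 199 − 61 = 138 ≥ 123 − 24 = 99. Holds regardless of c. ✓
Unconnected: 123 − 9 ≥ 199 − c, so c ≥ 199 − 114 = 85.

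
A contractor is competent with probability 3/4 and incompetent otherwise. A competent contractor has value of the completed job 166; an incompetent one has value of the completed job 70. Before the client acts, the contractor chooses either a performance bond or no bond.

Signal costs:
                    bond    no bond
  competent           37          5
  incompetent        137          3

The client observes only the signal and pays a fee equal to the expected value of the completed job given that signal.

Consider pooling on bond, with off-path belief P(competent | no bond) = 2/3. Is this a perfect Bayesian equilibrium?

No

At the pooled signal (bond) the client holds the prior 3/4 and pays 3/4·166 + 1/4·70 = 142. Off-path (no bond) belief 2/3 gives 2/3·166 + 1/3·70 = 134.
Competent: bond gives 142 − 37 = 105; no bond gives 134 − 5 = 129. Deviates. ✗
Incompetent: bond gives 142 − 137 = 5; no bond gives 134 − 3 = 131. Deviates. ✗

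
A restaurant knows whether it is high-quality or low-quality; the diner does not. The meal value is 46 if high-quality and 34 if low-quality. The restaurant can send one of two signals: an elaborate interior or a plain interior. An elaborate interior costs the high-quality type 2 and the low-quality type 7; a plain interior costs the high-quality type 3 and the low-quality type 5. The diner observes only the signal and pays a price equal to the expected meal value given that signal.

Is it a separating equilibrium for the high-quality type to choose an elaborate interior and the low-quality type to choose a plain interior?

No

If types separate, elaborate interior earns payment 46 and plain interior earns 34.
High-quality: elaborate interior gives 46 − 2 = 44; plain interior gives 34 − 3 = 31. No deviation. ✓
Low-quality: plain interior gives 34 − 5 = 29; elaborate interior gives 46 − 7 = 39. Would deviate. ✗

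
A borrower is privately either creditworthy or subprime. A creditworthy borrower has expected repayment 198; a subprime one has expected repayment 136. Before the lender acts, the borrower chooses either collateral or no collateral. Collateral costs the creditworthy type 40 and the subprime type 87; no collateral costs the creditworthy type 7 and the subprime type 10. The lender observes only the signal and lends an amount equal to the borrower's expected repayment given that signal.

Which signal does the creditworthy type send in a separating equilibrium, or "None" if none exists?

collateral

Try creditworthy → collateral, subprime → no collateral:
  If types separate, collateral earns payment 198 and no collateral earns 136.
  Creditworthy: collateral gives 198 − 40 = 158; no collateral gives 136 − 7 = 129. No deviation. ✓
  Subprime: no collateral gives 136 − 10 = 126; collateral gives 198 − 87 = 111. No deviation. ✓
Both hold — the creditworthy type sends collateral.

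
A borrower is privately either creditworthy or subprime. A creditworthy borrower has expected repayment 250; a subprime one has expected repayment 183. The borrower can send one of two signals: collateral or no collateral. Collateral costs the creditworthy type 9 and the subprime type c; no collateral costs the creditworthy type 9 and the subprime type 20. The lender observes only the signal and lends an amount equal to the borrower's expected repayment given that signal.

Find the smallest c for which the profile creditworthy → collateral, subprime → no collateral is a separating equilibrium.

87

Under separation: collateral → creditworthy (pays 250); no collateral → subprime (pays 183).
Creditworthy: 250 − 9 = 241 ≥ 183 − 9 = 174. Holds regardless of c. ✓
Subprime: 183 − 20 ≥ 250 − c, so c ≥ 250 − 163 = 87.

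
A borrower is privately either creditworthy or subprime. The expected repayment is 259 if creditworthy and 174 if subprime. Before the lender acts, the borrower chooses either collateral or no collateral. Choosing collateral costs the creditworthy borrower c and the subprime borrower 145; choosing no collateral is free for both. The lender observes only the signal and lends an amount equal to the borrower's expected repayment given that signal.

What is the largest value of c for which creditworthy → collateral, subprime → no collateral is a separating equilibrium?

85

Under separation: collateral → creditworthy (pays 259); no collateral → subprime (pays 174).
Subprime: 174 − 0 = 174 ≥ 259 − 145 = 114. Holds regardless of c. ✓
Creditworthy: 259 − c ≥ 174 − 0, so c ≤ 259 − 174 = 85.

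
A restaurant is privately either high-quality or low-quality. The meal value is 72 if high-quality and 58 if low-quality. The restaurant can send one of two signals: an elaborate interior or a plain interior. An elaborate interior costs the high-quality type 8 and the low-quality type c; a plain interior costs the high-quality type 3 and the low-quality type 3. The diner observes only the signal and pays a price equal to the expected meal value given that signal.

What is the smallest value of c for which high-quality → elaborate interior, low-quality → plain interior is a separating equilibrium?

17

Under separation: elaborate interior → high-quality (pays 72); plain interior → low-quality (pays 58).
High-quality: 72 − 8 = 64 ≥ 58 − 3 = 55. Holds regardless of c. ✓
Low-quality: 58 − 3 ≥ 72 − c, so c ≥ 72 − 55 = 17.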